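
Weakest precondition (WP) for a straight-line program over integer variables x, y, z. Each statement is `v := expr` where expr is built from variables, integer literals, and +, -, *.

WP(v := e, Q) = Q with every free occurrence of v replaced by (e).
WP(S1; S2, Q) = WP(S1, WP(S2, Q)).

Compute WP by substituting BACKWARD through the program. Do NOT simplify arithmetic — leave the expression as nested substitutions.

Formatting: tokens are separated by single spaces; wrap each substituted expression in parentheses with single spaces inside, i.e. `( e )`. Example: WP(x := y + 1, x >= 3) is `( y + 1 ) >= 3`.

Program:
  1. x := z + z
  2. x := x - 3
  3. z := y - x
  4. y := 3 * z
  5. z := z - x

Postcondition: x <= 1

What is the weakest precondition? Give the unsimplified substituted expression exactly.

Answer: ( ( z + z ) - 3 ) <= 1

Derivation:
post: x <= 1
stmt 5: z := z - x  -- replace 0 occurrence(s) of z with (z - x)
  => x <= 1
stmt 4: y := 3 * z  -- replace 0 occurrence(s) of y with (3 * z)
  => x <= 1
stmt 3: z := y - x  -- replace 0 occurrence(s) of z with (y - x)
  => x <= 1
stmt 2: x := x - 3  -- replace 1 occurrence(s) of x with (x - 3)
  => ( x - 3 ) <= 1
stmt 1: x := z + z  -- replace 1 occurrence(s) of x with (z + z)
  => ( ( z + z ) - 3 ) <= 1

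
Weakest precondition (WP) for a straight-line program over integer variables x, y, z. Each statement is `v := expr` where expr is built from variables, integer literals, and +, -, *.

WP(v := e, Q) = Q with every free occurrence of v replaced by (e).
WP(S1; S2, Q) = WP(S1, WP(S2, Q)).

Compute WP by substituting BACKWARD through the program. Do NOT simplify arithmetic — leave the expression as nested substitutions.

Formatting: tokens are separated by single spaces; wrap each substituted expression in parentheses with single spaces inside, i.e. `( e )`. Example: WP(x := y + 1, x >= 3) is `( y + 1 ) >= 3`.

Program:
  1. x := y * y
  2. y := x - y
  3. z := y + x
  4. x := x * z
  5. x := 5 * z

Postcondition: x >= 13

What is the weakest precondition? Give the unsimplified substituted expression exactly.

Answer: ( 5 * ( ( ( y * y ) - y ) + ( y * y ) ) ) >= 13

Derivation:
post: x >= 13
stmt 5: x := 5 * z  -- replace 1 occurrence(s) of x with (5 * z)
  => ( 5 * z ) >= 13
stmt 4: x := x * z  -- replace 0 occurrence(s) of x with (x * z)
  => ( 5 * z ) >= 13
stmt 3: z := y + x  -- replace 1 occurrence(s) of z with (y + x)
  => ( 5 * ( y + x ) ) >= 13
stmt 2: y := x - y  -- replace 1 occurrence(s) of y with (x - y)
  => ( 5 * ( ( x - y ) + x ) ) >= 13
stmt 1: x := y * y  -- replace 2 occurrence(s) of x with (y * y)
  => ( 5 * ( ( ( y * y ) - y ) + ( y * y ) ) ) >= 13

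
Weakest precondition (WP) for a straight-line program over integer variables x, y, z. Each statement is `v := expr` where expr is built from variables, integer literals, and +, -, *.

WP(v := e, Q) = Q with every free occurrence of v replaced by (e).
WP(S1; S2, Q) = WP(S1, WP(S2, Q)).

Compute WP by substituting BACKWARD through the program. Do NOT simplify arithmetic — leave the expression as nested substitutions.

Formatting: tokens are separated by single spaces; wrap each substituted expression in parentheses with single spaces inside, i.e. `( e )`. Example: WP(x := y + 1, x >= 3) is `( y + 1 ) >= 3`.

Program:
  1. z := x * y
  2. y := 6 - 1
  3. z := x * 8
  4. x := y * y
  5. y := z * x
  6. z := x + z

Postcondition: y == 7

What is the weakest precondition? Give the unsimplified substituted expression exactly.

Answer: ( ( x * 8 ) * ( ( 6 - 1 ) * ( 6 - 1 ) ) ) == 7

Derivation:
post: y == 7
stmt 6: z := x + z  -- replace 0 occurrence(s) of z with (x + z)
  => y == 7
stmt 5: y := z * x  -- replace 1 occurrence(s) of y with (z * x)
  => ( z * x ) == 7
stmt 4: x := y * y  -- replace 1 occurrence(s) of x with (y * y)
  => ( z * ( y * y ) ) == 7
stmt 3: z := x * 8  -- replace 1 occurrence(s) of z with (x * 8)
  => ( ( x * 8 ) * ( y * y ) ) == 7
stmt 2: y := 6 - 1  -- replace 2 occurrence(s) of y with (6 - 1)
  => ( ( x * 8 ) * ( ( 6 - 1 ) * ( 6 - 1 ) ) ) == 7
stmt 1: z := x * y  -- replace 0 occurrence(s) of z with (x * y)
  => ( ( x * 8 ) * ( ( 6 - 1 ) * ( 6 - 1 ) ) ) == 7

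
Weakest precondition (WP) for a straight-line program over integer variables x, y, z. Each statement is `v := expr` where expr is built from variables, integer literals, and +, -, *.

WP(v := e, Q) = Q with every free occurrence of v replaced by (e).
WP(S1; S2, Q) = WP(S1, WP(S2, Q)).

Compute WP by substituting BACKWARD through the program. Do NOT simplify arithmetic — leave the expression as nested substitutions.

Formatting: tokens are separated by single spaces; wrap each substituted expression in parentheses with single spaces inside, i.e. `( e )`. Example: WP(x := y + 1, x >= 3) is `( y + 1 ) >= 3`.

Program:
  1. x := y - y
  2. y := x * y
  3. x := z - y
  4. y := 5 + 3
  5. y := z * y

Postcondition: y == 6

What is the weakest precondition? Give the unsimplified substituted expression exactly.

Answer: ( z * ( 5 + 3 ) ) == 6

Derivation:
post: y == 6
stmt 5: y := z * y  -- replace 1 occurrence(s) of y with (z * y)
  => ( z * y ) == 6
stmt 4: y := 5 + 3  -- replace 1 occurrence(s) of y with (5 + 3)
  => ( z * ( 5 + 3 ) ) == 6
stmt 3: x := z - y  -- replace 0 occurrence(s) of x with (z - y)
  => ( z * ( 5 + 3 ) ) == 6
stmt 2: y := x * y  -- replace 0 occurrence(s) of y with (x * y)
  => ( z * ( 5 + 3 ) ) == 6
stmt 1: x := y - y  -- replace 0 occurrence(s) of x with (y - y)
  => ( z * ( 5 + 3 ) ) == 6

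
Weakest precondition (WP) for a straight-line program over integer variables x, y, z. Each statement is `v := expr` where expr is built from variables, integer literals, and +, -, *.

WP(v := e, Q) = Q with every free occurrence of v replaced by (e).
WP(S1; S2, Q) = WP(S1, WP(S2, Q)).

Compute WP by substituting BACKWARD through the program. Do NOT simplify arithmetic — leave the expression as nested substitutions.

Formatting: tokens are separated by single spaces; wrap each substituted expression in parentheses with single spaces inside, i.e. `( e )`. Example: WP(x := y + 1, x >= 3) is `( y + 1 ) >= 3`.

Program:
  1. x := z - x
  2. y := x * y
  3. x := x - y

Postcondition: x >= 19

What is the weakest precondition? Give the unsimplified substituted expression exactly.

post: x >= 19
stmt 3: x := x - y  -- replace 1 occurrence(s) of x with (x - y)
  => ( x - y ) >= 19
stmt 2: y := x * y  -- replace 1 occurrence(s) of y with (x * y)
  => ( x - ( x * y ) ) >= 19
stmt 1: x := z - x  -- replace 2 occurrence(s) of x with (z - x)
  => ( ( z - x ) - ( ( z - x ) * y ) ) >= 19

Answer: ( ( z - x ) - ( ( z - x ) * y ) ) >= 19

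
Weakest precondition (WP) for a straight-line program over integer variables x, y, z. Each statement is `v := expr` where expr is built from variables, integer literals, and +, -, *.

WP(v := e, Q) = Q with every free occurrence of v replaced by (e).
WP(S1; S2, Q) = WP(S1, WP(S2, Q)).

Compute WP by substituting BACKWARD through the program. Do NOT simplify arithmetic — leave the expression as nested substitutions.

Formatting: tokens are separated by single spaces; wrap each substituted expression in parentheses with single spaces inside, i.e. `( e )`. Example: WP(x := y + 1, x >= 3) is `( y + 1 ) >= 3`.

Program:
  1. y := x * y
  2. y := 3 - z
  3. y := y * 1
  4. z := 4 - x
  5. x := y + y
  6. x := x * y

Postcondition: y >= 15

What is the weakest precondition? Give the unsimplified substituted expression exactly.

Answer: ( ( 3 - z ) * 1 ) >= 15

Derivation:
post: y >= 15
stmt 6: x := x * y  -- replace 0 occurrence(s) of x with (x * y)
  => y >= 15
stmt 5: x := y + y  -- replace 0 occurrence(s) of x with (y + y)
  => y >= 15
stmt 4: z := 4 - x  -- replace 0 occurrence(s) of z with (4 - x)
  => y >= 15
stmt 3: y := y * 1  -- replace 1 occurrence(s) of y with (y * 1)
  => ( y * 1 ) >= 15
stmt 2: y := 3 - z  -- replace 1 occurrence(s) of y with (3 - z)
  => ( ( 3 - z ) * 1 ) >= 15
stmt 1: y := x * y  -- replace 0 occurrence(s) of y with (x * y)
  => ( ( 3 - z ) * 1 ) >= 15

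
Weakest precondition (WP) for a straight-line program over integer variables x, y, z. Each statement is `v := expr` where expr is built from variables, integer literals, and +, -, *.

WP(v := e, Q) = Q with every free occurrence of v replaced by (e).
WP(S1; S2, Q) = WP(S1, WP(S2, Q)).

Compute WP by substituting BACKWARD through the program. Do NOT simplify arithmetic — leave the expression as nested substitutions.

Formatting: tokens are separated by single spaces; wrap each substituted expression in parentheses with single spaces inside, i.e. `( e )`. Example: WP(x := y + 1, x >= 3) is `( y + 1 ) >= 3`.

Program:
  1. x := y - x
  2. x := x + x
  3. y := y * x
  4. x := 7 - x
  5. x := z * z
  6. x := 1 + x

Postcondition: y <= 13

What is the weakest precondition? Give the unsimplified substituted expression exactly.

Answer: ( y * ( ( y - x ) + ( y - x ) ) ) <= 13

Derivation:
post: y <= 13
stmt 6: x := 1 + x  -- replace 0 occurrence(s) of x with (1 + x)
  => y <= 13
stmt 5: x := z * z  -- replace 0 occurrence(s) of x with (z * z)
  => y <= 13
stmt 4: x := 7 - x  -- replace 0 occurrence(s) of x with (7 - x)
  => y <= 13
stmt 3: y := y * x  -- replace 1 occurrence(s) of y with (y * x)
  => ( y * x ) <= 13
stmt 2: x := x + x  -- replace 1 occurrence(s) of x with (x + x)
  => ( y * ( x + x ) ) <= 13
stmt 1: x := y - x  -- replace 2 occurrence(s) of x with (y - x)
  => ( y * ( ( y - x ) + ( y - x ) ) ) <= 13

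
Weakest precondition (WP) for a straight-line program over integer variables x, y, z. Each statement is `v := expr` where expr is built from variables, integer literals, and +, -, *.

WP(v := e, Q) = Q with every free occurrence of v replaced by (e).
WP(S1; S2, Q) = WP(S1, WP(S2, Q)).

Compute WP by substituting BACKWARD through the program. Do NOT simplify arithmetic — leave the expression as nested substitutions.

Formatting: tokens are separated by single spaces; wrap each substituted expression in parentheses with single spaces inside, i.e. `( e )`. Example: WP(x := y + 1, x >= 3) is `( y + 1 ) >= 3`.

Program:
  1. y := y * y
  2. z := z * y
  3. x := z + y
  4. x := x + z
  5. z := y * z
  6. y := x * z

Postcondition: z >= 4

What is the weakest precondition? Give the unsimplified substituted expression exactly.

Answer: ( ( y * y ) * ( z * ( y * y ) ) ) >= 4

Derivation:
post: z >= 4
stmt 6: y := x * z  -- replace 0 occurrence(s) of y with (x * z)
  => z >= 4
stmt 5: z := y * z  -- replace 1 occurrence(s) of z with (y * z)
  => ( y * z ) >= 4
stmt 4: x := x + z  -- replace 0 occurrence(s) of x with (x + z)
  => ( y * z ) >= 4
stmt 3: x := z + y  -- replace 0 occurrence(s) of x with (z + y)
  => ( y * z ) >= 4
stmt 2: z := z * y  -- replace 1 occurrence(s) of z with (z * y)
  => ( y * ( z * y ) ) >= 4
stmt 1: y := y * y  -- replace 2 occurrence(s) of y with (y * y)
  => ( ( y * y ) * ( z * ( y * y ) ) ) >= 4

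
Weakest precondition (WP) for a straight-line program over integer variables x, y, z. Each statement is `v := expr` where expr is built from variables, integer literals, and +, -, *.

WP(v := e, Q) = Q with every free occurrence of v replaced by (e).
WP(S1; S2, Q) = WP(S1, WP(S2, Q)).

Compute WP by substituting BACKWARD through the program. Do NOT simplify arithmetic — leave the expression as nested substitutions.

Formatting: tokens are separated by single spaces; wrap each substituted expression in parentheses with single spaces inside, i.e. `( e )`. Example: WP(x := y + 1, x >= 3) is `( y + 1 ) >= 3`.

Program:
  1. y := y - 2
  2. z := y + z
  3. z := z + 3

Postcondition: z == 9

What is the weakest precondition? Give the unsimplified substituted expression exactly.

Answer: ( ( ( y - 2 ) + z ) + 3 ) == 9

Derivation:
post: z == 9
stmt 3: z := z + 3  -- replace 1 occurrence(s) of z with (z + 3)
  => ( z + 3 ) == 9
stmt 2: z := y + z  -- replace 1 occurrence(s) of z with (y + z)
  => ( ( y + z ) + 3 ) == 9
stmt 1: y := y - 2  -- replace 1 occurrence(s) of y with (y - 2)
  => ( ( ( y - 2 ) + z ) + 3 ) == 9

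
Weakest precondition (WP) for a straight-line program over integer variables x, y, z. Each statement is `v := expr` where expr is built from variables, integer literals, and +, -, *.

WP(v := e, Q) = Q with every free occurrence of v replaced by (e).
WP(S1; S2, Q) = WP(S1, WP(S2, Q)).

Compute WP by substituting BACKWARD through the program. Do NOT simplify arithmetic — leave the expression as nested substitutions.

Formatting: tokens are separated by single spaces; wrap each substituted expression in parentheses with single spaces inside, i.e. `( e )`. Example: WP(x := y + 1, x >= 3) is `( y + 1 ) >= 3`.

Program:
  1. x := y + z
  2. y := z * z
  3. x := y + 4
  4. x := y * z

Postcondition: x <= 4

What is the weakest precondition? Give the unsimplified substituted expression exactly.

Answer: ( ( z * z ) * z ) <= 4

Derivation:
post: x <= 4
stmt 4: x := y * z  -- replace 1 occurrence(s) of x with (y * z)
  => ( y * z ) <= 4
stmt 3: x := y + 4  -- replace 0 occurrence(s) of x with (y + 4)
  => ( y * z ) <= 4
stmt 2: y := z * z  -- replace 1 occurrence(s) of y with (z * z)
  => ( ( z * z ) * z ) <= 4
stmt 1: x := y + z  -- replace 0 occurrence(s) of x with (y + z)
  => ( ( z * z ) * z ) <= 4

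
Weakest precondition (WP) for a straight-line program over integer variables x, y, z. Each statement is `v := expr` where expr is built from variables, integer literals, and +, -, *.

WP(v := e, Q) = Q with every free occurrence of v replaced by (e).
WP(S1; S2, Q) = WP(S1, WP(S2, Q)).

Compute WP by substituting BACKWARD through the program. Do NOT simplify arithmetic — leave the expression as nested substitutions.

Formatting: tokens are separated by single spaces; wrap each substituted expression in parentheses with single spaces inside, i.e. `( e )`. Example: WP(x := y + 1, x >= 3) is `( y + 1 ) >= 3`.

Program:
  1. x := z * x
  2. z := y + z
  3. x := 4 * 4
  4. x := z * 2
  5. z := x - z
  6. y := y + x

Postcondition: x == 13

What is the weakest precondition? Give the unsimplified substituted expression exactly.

Answer: ( ( y + z ) * 2 ) == 13

Derivation:
post: x == 13
stmt 6: y := y + x  -- replace 0 occurrence(s) of y with (y + x)
  => x == 13
stmt 5: z := x - z  -- replace 0 occurrence(s) of z with (x - z)
  => x == 13
stmt 4: x := z * 2  -- replace 1 occurrence(s) of x with (z * 2)
  => ( z * 2 ) == 13
stmt 3: x := 4 * 4  -- replace 0 occurrence(s) of x with (4 * 4)
  => ( z * 2 ) == 13
stmt 2: z := y + z  -- replace 1 occurrence(s) of z with (y + z)
  => ( ( y + z ) * 2 ) == 13
stmt 1: x := z * x  -- replace 0 occurrence(s) of x with (z * x)
  => ( ( y + z ) * 2 ) == 13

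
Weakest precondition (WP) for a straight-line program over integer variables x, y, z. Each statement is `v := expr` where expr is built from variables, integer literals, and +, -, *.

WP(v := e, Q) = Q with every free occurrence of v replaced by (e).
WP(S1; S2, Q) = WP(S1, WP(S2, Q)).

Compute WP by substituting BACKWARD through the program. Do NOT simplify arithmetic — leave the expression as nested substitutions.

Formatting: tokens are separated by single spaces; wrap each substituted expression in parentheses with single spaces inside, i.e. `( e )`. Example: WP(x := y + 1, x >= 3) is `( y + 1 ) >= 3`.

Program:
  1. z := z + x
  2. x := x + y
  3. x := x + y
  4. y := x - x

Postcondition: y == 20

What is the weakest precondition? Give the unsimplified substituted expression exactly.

Answer: ( ( ( x + y ) + y ) - ( ( x + y ) + y ) ) == 20

Derivation:
post: y == 20
stmt 4: y := x - x  -- replace 1 occurrence(s) of y with (x - x)
  => ( x - x ) == 20
stmt 3: x := x + y  -- replace 2 occurrence(s) of x with (x + y)
  => ( ( x + y ) - ( x + y ) ) == 20
stmt 2: x := x + y  -- replace 2 occurrence(s) of x with (x + y)
  => ( ( ( x + y ) + y ) - ( ( x + y ) + y ) ) == 20
stmt 1: z := z + x  -- replace 0 occurrence(s) of z with (z + x)
  => ( ( ( x + y ) + y ) - ( ( x + y ) + y ) ) == 20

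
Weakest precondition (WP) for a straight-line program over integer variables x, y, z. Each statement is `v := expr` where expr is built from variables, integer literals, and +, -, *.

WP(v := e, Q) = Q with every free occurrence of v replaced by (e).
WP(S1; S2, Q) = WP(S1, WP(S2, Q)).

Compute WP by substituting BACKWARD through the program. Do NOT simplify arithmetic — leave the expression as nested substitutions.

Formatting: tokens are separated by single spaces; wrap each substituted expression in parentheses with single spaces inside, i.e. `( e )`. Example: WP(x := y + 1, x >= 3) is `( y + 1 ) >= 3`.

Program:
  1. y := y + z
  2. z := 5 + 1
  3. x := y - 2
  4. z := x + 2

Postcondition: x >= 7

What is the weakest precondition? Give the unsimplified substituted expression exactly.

Answer: ( ( y + z ) - 2 ) >= 7

Derivation:
post: x >= 7
stmt 4: z := x + 2  -- replace 0 occurrence(s) of z with (x + 2)
  => x >= 7
stmt 3: x := y - 2  -- replace 1 occurrence(s) of x with (y - 2)
  => ( y - 2 ) >= 7
stmt 2: z := 5 + 1  -- replace 0 occurrence(s) of z with (5 + 1)
  => ( y - 2 ) >= 7
stmt 1: y := y + z  -- replace 1 occurrence(s) of y with (y + z)
  => ( ( y + z ) - 2 ) >= 7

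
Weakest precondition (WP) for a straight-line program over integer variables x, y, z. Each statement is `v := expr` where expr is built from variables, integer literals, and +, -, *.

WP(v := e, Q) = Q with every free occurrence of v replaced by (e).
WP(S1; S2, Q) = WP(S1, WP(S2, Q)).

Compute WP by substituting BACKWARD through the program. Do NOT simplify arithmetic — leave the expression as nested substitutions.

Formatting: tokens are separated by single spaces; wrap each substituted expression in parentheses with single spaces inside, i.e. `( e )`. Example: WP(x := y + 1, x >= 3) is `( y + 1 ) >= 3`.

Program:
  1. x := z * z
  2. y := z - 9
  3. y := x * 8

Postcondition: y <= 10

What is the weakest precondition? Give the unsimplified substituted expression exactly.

Answer: ( ( z * z ) * 8 ) <= 10

Derivation:
post: y <= 10
stmt 3: y := x * 8  -- replace 1 occurrence(s) of y with (x * 8)
  => ( x * 8 ) <= 10
stmt 2: y := z - 9  -- replace 0 occurrence(s) of y with (z - 9)
  => ( x * 8 ) <= 10
stmt 1: x := z * z  -- replace 1 occurrence(s) of x with (z * z)
  => ( ( z * z ) * 8 ) <= 10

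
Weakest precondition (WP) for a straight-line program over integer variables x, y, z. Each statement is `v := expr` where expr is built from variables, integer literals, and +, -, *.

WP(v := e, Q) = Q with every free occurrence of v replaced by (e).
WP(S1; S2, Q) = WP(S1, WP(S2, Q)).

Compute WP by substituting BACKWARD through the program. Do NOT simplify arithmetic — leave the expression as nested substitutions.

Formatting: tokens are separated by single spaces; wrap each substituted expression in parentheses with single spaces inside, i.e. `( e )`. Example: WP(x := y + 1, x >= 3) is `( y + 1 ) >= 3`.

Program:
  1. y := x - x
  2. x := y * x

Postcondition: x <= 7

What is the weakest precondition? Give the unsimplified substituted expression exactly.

post: x <= 7
stmt 2: x := y * x  -- replace 1 occurrence(s) of x with (y * x)
  => ( y * x ) <= 7
stmt 1: y := x - x  -- replace 1 occurrence(s) of y with (x - x)
  => ( ( x - x ) * x ) <= 7

Answer: ( ( x - x ) * x ) <= 7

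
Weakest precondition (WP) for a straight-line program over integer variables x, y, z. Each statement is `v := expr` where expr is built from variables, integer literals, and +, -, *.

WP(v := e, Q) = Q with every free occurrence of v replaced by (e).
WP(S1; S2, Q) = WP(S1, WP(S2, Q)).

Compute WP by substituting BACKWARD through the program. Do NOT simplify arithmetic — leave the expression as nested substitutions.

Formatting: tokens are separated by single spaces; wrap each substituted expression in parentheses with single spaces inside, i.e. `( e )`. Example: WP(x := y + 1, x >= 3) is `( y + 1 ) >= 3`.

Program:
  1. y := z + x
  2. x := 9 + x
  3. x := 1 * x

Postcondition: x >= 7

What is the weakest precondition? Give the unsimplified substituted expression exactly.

Answer: ( 1 * ( 9 + x ) ) >= 7

Derivation:
post: x >= 7
stmt 3: x := 1 * x  -- replace 1 occurrence(s) of x with (1 * x)
  => ( 1 * x ) >= 7
stmt 2: x := 9 + x  -- replace 1 occurrence(s) of x with (9 + x)
  => ( 1 * ( 9 + x ) ) >= 7
stmt 1: y := z + x  -- replace 0 occurrence(s) of y with (z + x)
  => ( 1 * ( 9 + x ) ) >= 7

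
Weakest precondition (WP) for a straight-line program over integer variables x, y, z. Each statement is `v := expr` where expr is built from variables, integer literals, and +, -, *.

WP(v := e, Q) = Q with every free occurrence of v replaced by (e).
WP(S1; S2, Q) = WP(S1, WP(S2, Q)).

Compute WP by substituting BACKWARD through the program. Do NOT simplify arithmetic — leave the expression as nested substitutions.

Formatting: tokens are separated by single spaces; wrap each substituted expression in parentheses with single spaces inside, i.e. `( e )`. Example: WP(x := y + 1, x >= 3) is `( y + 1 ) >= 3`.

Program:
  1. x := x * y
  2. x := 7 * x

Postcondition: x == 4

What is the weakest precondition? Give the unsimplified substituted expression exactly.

post: x == 4
stmt 2: x := 7 * x  -- replace 1 occurrence(s) of x with (7 * x)
  => ( 7 * x ) == 4
stmt 1: x := x * y  -- replace 1 occurrence(s) of x with (x * y)
  => ( 7 * ( x * y ) ) == 4

Answer: ( 7 * ( x * y ) ) == 4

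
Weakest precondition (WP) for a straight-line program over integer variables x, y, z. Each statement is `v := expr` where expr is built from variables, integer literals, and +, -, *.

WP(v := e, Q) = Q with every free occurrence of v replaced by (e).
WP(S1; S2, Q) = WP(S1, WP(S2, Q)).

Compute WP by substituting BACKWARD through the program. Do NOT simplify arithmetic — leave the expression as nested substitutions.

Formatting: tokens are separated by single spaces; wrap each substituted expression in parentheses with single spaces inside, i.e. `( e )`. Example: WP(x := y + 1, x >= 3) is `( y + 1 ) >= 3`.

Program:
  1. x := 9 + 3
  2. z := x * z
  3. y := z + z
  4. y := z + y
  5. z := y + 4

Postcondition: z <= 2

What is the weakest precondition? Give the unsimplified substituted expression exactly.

post: z <= 2
stmt 5: z := y + 4  -- replace 1 occurrence(s) of z with (y + 4)
  => ( y + 4 ) <= 2
stmt 4: y := z + y  -- replace 1 occurrence(s) of y with (z + y)
  => ( ( z + y ) + 4 ) <= 2
stmt 3: y := z + z  -- replace 1 occurrence(s) of y with (z + z)
  => ( ( z + ( z + z ) ) + 4 ) <= 2
stmt 2: z := x * z  -- replace 3 occurrence(s) of z with (x * z)
  => ( ( ( x * z ) + ( ( x * z ) + ( x * z ) ) ) + 4 ) <= 2
stmt 1: x := 9 + 3  -- replace 3 occurrence(s) of x with (9 + 3)
  => ( ( ( ( 9 + 3 ) * z ) + ( ( ( 9 + 3 ) * z ) + ( ( 9 + 3 ) * z ) ) ) + 4 ) <= 2

Answer: ( ( ( ( 9 + 3 ) * z ) + ( ( ( 9 + 3 ) * z ) + ( ( 9 + 3 ) * z ) ) ) + 4 ) <= 2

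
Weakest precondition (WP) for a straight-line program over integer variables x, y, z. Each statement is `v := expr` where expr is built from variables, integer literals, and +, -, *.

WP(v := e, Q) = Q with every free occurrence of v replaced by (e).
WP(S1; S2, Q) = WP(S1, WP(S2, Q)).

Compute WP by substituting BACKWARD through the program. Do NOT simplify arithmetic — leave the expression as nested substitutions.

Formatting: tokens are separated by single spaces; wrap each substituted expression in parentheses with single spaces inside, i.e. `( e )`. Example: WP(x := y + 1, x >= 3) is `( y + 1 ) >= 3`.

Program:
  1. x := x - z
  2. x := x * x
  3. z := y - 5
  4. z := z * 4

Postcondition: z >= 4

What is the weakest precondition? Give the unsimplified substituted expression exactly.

Answer: ( ( y - 5 ) * 4 ) >= 4

Derivation:
post: z >= 4
stmt 4: z := z * 4  -- replace 1 occurrence(s) of z with (z * 4)
  => ( z * 4 ) >= 4
stmt 3: z := y - 5  -- replace 1 occurrence(s) of z with (y - 5)
  => ( ( y - 5 ) * 4 ) >= 4
stmt 2: x := x * x  -- replace 0 occurrence(s) of x with (x * x)
  => ( ( y - 5 ) * 4 ) >= 4
stmt 1: x := x - z  -- replace 0 occurrence(s) of x with (x - z)
  => ( ( y - 5 ) * 4 ) >= 4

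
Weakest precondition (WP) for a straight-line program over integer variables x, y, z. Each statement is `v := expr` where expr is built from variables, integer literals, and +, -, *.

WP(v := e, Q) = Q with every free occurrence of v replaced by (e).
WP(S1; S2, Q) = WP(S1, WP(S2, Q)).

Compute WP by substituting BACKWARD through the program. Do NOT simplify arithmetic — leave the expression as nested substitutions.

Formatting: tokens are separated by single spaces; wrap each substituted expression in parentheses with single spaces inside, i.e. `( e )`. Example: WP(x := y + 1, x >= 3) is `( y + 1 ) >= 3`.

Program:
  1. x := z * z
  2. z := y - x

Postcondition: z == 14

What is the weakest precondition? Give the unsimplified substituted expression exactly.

Answer: ( y - ( z * z ) ) == 14

Derivation:
post: z == 14
stmt 2: z := y - x  -- replace 1 occurrence(s) of z with (y - x)
  => ( y - x ) == 14
stmt 1: x := z * z  -- replace 1 occurrence(s) of x with (z * z)
  => ( y - ( z * z ) ) == 14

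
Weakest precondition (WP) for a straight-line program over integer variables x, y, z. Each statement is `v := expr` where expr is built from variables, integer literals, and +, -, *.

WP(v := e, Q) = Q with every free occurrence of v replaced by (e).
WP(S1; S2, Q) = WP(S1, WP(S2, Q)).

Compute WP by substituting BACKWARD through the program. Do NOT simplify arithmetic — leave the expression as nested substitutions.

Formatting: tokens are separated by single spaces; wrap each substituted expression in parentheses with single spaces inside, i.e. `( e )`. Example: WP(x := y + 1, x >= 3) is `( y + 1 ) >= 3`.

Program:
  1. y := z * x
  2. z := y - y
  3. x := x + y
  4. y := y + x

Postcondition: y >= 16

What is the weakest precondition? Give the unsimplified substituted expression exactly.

post: y >= 16
stmt 4: y := y + x  -- replace 1 occurrence(s) of y with (y + x)
  => ( y + x ) >= 16
stmt 3: x := x + y  -- replace 1 occurrence(s) of x with (x + y)
  => ( y + ( x + y ) ) >= 16
stmt 2: z := y - y  -- replace 0 occurrence(s) of z with (y - y)
  => ( y + ( x + y ) ) >= 16
stmt 1: y := z * x  -- replace 2 occurrence(s) of y with (z * x)
  => ( ( z * x ) + ( x + ( z * x ) ) ) >= 16

Answer: ( ( z * x ) + ( x + ( z * x ) ) ) >= 16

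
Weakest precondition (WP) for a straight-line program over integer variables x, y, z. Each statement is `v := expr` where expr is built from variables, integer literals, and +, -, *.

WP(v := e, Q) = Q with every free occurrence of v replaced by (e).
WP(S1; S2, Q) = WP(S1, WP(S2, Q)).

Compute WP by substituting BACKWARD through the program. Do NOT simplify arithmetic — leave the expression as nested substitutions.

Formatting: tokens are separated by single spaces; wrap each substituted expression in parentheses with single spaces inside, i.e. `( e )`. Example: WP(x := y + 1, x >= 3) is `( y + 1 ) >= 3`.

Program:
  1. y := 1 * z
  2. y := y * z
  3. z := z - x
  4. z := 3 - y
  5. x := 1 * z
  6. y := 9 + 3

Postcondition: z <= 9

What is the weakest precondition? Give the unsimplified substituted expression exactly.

Answer: ( 3 - ( ( 1 * z ) * z ) ) <= 9

Derivation:
post: z <= 9
stmt 6: y := 9 + 3  -- replace 0 occurrence(s) of y with (9 + 3)
  => z <= 9
stmt 5: x := 1 * z  -- replace 0 occurrence(s) of x with (1 * z)
  => z <= 9
stmt 4: z := 3 - y  -- replace 1 occurrence(s) of z with (3 - y)
  => ( 3 - y ) <= 9
stmt 3: z := z - x  -- replace 0 occurrence(s) of z with (z - x)
  => ( 3 - y ) <= 9
stmt 2: y := y * z  -- replace 1 occurrence(s) of y with (y * z)
  => ( 3 - ( y * z ) ) <= 9
stmt 1: y := 1 * z  -- replace 1 occurrence(s) of y with (1 * z)
  => ( 3 - ( ( 1 * z ) * z ) ) <= 9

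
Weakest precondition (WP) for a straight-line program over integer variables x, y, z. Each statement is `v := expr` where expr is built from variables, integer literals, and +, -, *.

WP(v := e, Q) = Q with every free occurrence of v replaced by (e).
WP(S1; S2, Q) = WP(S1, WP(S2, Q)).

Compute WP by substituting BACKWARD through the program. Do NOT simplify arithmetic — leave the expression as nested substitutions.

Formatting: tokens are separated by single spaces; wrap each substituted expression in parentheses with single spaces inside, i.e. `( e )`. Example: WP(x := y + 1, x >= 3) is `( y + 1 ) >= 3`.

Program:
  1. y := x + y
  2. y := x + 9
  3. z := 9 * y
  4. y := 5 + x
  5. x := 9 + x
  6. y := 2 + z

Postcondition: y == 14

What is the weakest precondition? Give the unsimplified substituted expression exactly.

Answer: ( 2 + ( 9 * ( x + 9 ) ) ) == 14

Derivation:
post: y == 14
stmt 6: y := 2 + z  -- replace 1 occurrence(s) of y with (2 + z)
  => ( 2 + z ) == 14
stmt 5: x := 9 + x  -- replace 0 occurrence(s) of x with (9 + x)
  => ( 2 + z ) == 14
stmt 4: y := 5 + x  -- replace 0 occurrence(s) of y with (5 + x)
  => ( 2 + z ) == 14
stmt 3: z := 9 * y  -- replace 1 occurrence(s) of z with (9 * y)
  => ( 2 + ( 9 * y ) ) == 14
stmt 2: y := x + 9  -- replace 1 occurrence(s) of y with (x + 9)
  => ( 2 + ( 9 * ( x + 9 ) ) ) == 14
stmt 1: y := x + y  -- replace 0 occurrence(s) of y with (x + y)
  => ( 2 + ( 9 * ( x + 9 ) ) ) == 14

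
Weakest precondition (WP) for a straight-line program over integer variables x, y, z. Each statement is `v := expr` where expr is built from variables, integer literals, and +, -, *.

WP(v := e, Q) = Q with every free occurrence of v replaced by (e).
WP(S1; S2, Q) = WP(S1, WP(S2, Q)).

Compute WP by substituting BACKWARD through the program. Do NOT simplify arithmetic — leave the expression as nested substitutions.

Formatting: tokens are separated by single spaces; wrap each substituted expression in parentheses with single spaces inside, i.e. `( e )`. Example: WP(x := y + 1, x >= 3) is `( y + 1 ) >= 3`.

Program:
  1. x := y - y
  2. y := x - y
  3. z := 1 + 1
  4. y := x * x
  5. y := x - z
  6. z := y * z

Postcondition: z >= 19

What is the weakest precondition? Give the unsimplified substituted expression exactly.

Answer: ( ( ( y - y ) - ( 1 + 1 ) ) * ( 1 + 1 ) ) >= 19

Derivation:
post: z >= 19
stmt 6: z := y * z  -- replace 1 occurrence(s) of z with (y * z)
  => ( y * z ) >= 19
stmt 5: y := x - z  -- replace 1 occurrence(s) of y with (x - z)
  => ( ( x - z ) * z ) >= 19
stmt 4: y := x * x  -- replace 0 occurrence(s) of y with (x * x)
  => ( ( x - z ) * z ) >= 19
stmt 3: z := 1 + 1  -- replace 2 occurrence(s) of z with (1 + 1)
  => ( ( x - ( 1 + 1 ) ) * ( 1 + 1 ) ) >= 19
stmt 2: y := x - y  -- replace 0 occurrence(s) of y with (x - y)
  => ( ( x - ( 1 + 1 ) ) * ( 1 + 1 ) ) >= 19
stmt 1: x := y - y  -- replace 1 occurrence(s) of x with (y - y)
  => ( ( ( y - y ) - ( 1 + 1 ) ) * ( 1 + 1 ) ) >= 19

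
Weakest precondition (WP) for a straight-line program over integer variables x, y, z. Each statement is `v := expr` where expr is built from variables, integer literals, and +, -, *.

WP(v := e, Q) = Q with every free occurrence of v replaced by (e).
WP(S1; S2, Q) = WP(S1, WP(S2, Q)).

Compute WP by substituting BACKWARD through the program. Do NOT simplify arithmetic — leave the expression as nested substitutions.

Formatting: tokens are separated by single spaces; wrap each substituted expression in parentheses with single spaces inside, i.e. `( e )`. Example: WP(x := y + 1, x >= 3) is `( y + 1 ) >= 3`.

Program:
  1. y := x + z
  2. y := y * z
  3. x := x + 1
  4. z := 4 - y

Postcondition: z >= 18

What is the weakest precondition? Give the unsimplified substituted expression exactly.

post: z >= 18
stmt 4: z := 4 - y  -- replace 1 occurrence(s) of z with (4 - y)
  => ( 4 - y ) >= 18
stmt 3: x := x + 1  -- replace 0 occurrence(s) of x with (x + 1)
  => ( 4 - y ) >= 18
stmt 2: y := y * z  -- replace 1 occurrence(s) of y with (y * z)
  => ( 4 - ( y * z ) ) >= 18
stmt 1: y := x + z  -- replace 1 occurrence(s) of y with (x + z)
  => ( 4 - ( ( x + z ) * z ) ) >= 18

Answer: ( 4 - ( ( x + z ) * z ) ) >= 18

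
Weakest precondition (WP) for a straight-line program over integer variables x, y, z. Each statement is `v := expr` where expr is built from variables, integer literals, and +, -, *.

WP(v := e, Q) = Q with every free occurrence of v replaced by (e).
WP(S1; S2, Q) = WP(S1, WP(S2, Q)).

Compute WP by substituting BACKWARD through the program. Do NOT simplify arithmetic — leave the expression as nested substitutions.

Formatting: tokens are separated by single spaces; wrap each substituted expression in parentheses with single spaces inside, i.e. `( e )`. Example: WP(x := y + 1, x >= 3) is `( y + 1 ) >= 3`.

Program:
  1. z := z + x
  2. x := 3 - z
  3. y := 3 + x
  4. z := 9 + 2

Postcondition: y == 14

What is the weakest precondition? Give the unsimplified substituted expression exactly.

post: y == 14
stmt 4: z := 9 + 2  -- replace 0 occurrence(s) of z with (9 + 2)
  => y == 14
stmt 3: y := 3 + x  -- replace 1 occurrence(s) of y with (3 + x)
  => ( 3 + x ) == 14
stmt 2: x := 3 - z  -- replace 1 occurrence(s) of x with (3 - z)
  => ( 3 + ( 3 - z ) ) == 14
stmt 1: z := z + x  -- replace 1 occurrence(s) of z with (z + x)
  => ( 3 + ( 3 - ( z + x ) ) ) == 14

Answer: ( 3 + ( 3 - ( z + x ) ) ) == 14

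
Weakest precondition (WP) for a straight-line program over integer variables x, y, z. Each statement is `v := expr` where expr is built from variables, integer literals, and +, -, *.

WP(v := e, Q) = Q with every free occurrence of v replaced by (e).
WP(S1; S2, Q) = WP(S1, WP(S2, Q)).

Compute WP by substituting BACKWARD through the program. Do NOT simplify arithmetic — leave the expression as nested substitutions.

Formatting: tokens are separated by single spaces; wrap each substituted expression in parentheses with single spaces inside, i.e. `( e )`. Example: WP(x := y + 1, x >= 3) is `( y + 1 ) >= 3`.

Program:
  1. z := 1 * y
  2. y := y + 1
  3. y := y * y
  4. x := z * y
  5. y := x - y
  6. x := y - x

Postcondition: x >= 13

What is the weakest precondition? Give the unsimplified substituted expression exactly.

post: x >= 13
stmt 6: x := y - x  -- replace 1 occurrence(s) of x with (y - x)
  => ( y - x ) >= 13
stmt 5: y := x - y  -- replace 1 occurrence(s) of y with (x - y)
  => ( ( x - y ) - x ) >= 13
stmt 4: x := z * y  -- replace 2 occurrence(s) of x with (z * y)
  => ( ( ( z * y ) - y ) - ( z * y ) ) >= 13
stmt 3: y := y * y  -- replace 3 occurrence(s) of y with (y * y)
  => ( ( ( z * ( y * y ) ) - ( y * y ) ) - ( z * ( y * y ) ) ) >= 13
stmt 2: y := y + 1  -- replace 6 occurrence(s) of y with (y + 1)
  => ( ( ( z * ( ( y + 1 ) * ( y + 1 ) ) ) - ( ( y + 1 ) * ( y + 1 ) ) ) - ( z * ( ( y + 1 ) * ( y + 1 ) ) ) ) >= 13
stmt 1: z := 1 * y  -- replace 2 occurrence(s) of z with (1 * y)
  => ( ( ( ( 1 * y ) * ( ( y + 1 ) * ( y + 1 ) ) ) - ( ( y + 1 ) * ( y + 1 ) ) ) - ( ( 1 * y ) * ( ( y + 1 ) * ( y + 1 ) ) ) ) >= 13

Answer: ( ( ( ( 1 * y ) * ( ( y + 1 ) * ( y + 1 ) ) ) - ( ( y + 1 ) * ( y + 1 ) ) ) - ( ( 1 * y ) * ( ( y + 1 ) * ( y + 1 ) ) ) ) >= 13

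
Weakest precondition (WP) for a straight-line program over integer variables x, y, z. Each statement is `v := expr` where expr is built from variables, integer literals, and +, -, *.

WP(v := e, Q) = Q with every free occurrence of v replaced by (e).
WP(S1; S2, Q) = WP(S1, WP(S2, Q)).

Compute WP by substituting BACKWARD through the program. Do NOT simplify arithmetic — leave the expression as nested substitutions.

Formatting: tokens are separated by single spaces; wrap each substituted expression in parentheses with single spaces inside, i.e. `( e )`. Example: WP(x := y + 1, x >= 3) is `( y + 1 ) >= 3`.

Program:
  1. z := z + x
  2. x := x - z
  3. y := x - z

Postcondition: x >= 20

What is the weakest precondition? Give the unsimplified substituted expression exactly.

Answer: ( x - ( z + x ) ) >= 20

Derivation:
post: x >= 20
stmt 3: y := x - z  -- replace 0 occurrence(s) of y with (x - z)
  => x >= 20
stmt 2: x := x - z  -- replace 1 occurrence(s) of x with (x - z)
  => ( x - z ) >= 20
stmt 1: z := z + x  -- replace 1 occurrence(s) of z with (z + x)
  => ( x - ( z + x ) ) >= 20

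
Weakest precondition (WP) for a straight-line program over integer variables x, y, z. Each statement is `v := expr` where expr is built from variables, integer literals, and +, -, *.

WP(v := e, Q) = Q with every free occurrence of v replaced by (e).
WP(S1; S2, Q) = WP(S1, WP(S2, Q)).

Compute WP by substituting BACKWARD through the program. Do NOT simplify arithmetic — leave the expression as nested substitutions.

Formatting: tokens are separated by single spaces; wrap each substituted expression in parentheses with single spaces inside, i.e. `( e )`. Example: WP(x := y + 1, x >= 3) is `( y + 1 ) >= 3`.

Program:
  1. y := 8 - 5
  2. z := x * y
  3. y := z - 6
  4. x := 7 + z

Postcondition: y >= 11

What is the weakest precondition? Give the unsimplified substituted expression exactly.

Answer: ( ( x * ( 8 - 5 ) ) - 6 ) >= 11

Derivation:
post: y >= 11
stmt 4: x := 7 + z  -- replace 0 occurrence(s) of x with (7 + z)
  => y >= 11
stmt 3: y := z - 6  -- replace 1 occurrence(s) of y with (z - 6)
  => ( z - 6 ) >= 11
stmt 2: z := x * y  -- replace 1 occurrence(s) of z with (x * y)
  => ( ( x * y ) - 6 ) >= 11
stmt 1: y := 8 - 5  -- replace 1 occurrence(s) of y with (8 - 5)
  => ( ( x * ( 8 - 5 ) ) - 6 ) >= 11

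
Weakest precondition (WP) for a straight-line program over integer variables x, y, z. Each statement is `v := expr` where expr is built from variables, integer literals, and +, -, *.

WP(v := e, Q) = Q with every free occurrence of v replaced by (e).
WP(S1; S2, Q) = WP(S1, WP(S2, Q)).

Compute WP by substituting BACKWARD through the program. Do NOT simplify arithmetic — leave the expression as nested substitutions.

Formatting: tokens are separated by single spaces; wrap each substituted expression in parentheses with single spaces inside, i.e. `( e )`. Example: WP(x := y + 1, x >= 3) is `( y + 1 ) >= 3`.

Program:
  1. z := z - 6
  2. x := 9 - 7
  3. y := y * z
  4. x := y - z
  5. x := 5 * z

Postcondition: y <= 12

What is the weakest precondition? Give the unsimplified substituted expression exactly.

Answer: ( y * ( z - 6 ) ) <= 12

Derivation:
post: y <= 12
stmt 5: x := 5 * z  -- replace 0 occurrence(s) of x with (5 * z)
  => y <= 12
stmt 4: x := y - z  -- replace 0 occurrence(s) of x with (y - z)
  => y <= 12
stmt 3: y := y * z  -- replace 1 occurrence(s) of y with (y * z)
  => ( y * z ) <= 12
stmt 2: x := 9 - 7  -- replace 0 occurrence(s) of x with (9 - 7)
  => ( y * z ) <= 12
stmt 1: z := z - 6  -- replace 1 occurrence(s) of z with (z - 6)
  => ( y * ( z - 6 ) ) <= 12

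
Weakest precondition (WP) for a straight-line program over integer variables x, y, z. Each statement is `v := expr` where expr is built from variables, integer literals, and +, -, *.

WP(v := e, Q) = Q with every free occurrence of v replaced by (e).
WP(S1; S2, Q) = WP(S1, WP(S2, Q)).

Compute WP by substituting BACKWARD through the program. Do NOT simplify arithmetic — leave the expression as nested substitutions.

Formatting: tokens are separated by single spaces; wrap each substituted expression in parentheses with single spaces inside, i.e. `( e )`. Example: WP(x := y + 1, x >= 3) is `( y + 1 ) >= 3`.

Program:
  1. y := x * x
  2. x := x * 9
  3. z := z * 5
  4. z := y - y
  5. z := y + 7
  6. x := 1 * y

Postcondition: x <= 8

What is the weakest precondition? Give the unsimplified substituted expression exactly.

post: x <= 8
stmt 6: x := 1 * y  -- replace 1 occurrence(s) of x with (1 * y)
  => ( 1 * y ) <= 8
stmt 5: z := y + 7  -- replace 0 occurrence(s) of z with (y + 7)
  => ( 1 * y ) <= 8
stmt 4: z := y - y  -- replace 0 occurrence(s) of z with (y - y)
  => ( 1 * y ) <= 8
stmt 3: z := z * 5  -- replace 0 occurrence(s) of z with (z * 5)
  => ( 1 * y ) <= 8
stmt 2: x := x * 9  -- replace 0 occurrence(s) of x with (x * 9)
  => ( 1 * y ) <= 8
stmt 1: y := x * x  -- replace 1 occurrence(s) of y with (x * x)
  => ( 1 * ( x * x ) ) <= 8

Answer: ( 1 * ( x * x ) ) <= 8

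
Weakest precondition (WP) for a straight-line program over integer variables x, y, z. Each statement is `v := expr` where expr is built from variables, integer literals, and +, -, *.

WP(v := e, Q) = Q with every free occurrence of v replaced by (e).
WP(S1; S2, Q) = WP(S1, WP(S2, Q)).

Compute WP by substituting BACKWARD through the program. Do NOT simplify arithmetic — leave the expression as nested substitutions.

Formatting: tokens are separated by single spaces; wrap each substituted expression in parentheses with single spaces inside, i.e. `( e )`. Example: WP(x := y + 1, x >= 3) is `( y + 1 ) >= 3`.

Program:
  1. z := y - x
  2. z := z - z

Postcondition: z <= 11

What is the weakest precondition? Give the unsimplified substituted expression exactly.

post: z <= 11
stmt 2: z := z - z  -- replace 1 occurrence(s) of z with (z - z)
  => ( z - z ) <= 11
stmt 1: z := y - x  -- replace 2 occurrence(s) of z with (y - x)
  => ( ( y - x ) - ( y - x ) ) <= 11

Answer: ( ( y - x ) - ( y - x ) ) <= 11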